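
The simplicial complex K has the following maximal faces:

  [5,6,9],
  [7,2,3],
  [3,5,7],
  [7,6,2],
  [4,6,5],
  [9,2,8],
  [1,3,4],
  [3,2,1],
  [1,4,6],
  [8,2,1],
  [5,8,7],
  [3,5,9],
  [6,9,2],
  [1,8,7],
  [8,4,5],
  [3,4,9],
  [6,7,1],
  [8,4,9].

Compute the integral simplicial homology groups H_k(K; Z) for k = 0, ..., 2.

Order the vertices as 1 < 2 < 3 < 4 < 5 < 6 < 7 < 8 < 9. Listing each simplex with vertices in this order, K has dimension 2 with simplices:

  0-simplices (9): [1], [2], [3], [4], [5], [6], [7], [8], [9]
  1-simplices (27): (27 of them)
  2-simplices (18): [1,2,3], [1,2,8], [1,3,4], [1,4,6], [1,6,7], [1,7,8], [2,3,7], [2,6,7], [2,6,9], [2,8,9], [3,4,9], [3,5,7], [3,5,9], [4,5,6], [4,5,8], [4,8,9], [5,6,9], [5,7,8]

giving chain groups C_0 ≅ Z^9, C_1 ≅ Z^27, C_2 ≅ Z^18.

The boundary map ∂_1: C_1 → C_0 maps an edge to its endpoints' difference, ∂[p,q] = q − p. For instance
  ∂[7,8] = [8] − [7].
This gives a 9×27 integer matrix of rank 8; reducing to Smith normal form yields diagonal entries (1,1,1,1,1,1,1,1).

∂_2: C_2 → C_1 maps a triangle to the signed sum of its edges. For instance
  ∂[2,3,7] = [3,7] − [2,7] + [2,3],
  ∂[4,8,9] = [8,9] − [4,9] + [4,8].
This gives a 27×18 integer matrix of rank 18; reducing to Smith normal form yields diagonal entries (1,1,1,1,1,1,1,1,1,1,1,1,1,1,1,1,1,2).

From H_k ≅ ker(∂_k) / im(∂_{k+1}) we obtain:

  H_0: rank C_0 − rank ∂_1 = 9 − 8 = 1, and the invariant factors of ∂_1 are all 1, so H_0 ≅ Z.
  H_1: rank ker ∂_1 − rank ∂_2 = (27 − 8) − 18 = 1, and ∂_2 has invariant factor 2 > 1, so H_1 ≅ Z × Z/2.
  H_2: rank ker ∂_2 − rank ∂_3 = (18 − 18) − 0 = 0, and there is no ∂_3, so H_2 ≅ 0.

H_0 = Z,  H_1 = Z × Z/2,  H_2 = 0.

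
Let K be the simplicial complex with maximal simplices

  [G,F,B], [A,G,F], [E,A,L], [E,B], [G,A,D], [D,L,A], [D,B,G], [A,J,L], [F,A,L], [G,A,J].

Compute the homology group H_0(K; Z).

K has 8 vertices, 17 edges, 9 triangles.
rank ∂_0 = 0, rank ∂_1 = 7 ⇒ b_0 = 8 − 0 − 7 = 1; all invariant factors of ∂_1 are 1 so no torsion. So H_0 ≅ Z.

H_0 ≅ Z.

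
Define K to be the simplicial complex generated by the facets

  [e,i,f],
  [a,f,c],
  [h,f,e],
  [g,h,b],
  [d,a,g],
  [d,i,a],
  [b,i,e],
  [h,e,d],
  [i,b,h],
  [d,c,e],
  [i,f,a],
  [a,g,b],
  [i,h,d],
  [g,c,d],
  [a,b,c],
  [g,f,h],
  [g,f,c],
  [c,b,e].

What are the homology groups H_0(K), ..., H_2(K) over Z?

K has 9 vertices, 27 edges, 18 triangles.
rank ∂_0 = 0, rank ∂_1 = 8 ⇒ b_0 = 9 − 0 − 8 = 1; all invariant factors of ∂_1 are 1 so no torsion. So H_0 = Z.
rank ∂_1 = 8, rank ∂_2 = 18 ⇒ b_1 = 27 − 8 − 18 = 1; ∂_2 has invariant factor(s) [2] giving torsion. So H_1 = Z ⊕ Z/2Z.
rank ∂_2 = 18, rank ∂_3 = 0 ⇒ b_2 = 18 − 18 − 0 = 0. So H_2 = 0.

H_0 ≅ Z,  H_1 ≅ Z ⊕ Z/2Z,  H_2 = 0.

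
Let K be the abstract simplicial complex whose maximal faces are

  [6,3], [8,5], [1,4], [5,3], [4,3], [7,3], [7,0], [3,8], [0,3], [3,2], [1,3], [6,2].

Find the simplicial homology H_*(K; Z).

H_0 = Z,  H_1 = Z^4.

Order the vertices as 0 < 1 < 2 < 3 < 4 < 5 < 6 < 7 < 8. Listing each simplex with vertices in this order, K has dimension 1 with simplices:

  0-simplices (9): [0], [1], [2], [3], [4], [5], [6], [7], [8]
  1-simplices (12): [0,3], [0,7], [1,3], [1,4], [2,3], [2,6], [3,4], [3,5], [3,6], [3,7], [3,8], [5,8]

Hence C_0 ≅ Z^9, C_1 ≅ Z^12.

The boundary map ∂_1: C_1 → C_0 sends each edge [p,q] (with p < q) to q − p.
As a 9×12 matrix over Z this has rank 8, with invariant factors (1,1,1,1,1,1,1,1).

From H_k ≅ ker(∂_k) / im(∂_{k+1}) we obtain:

  H_0: rank C_0 − rank ∂_1 = 9 − 8 = 1, and the invariant factors of ∂_1 are all 1, so H_0 ≅ Z.
  H_1: rank ker ∂_1 − rank ∂_2 = (12 − 8) − 0 = 4, and there is no ∂_2, so H_1 ≅ Z^4.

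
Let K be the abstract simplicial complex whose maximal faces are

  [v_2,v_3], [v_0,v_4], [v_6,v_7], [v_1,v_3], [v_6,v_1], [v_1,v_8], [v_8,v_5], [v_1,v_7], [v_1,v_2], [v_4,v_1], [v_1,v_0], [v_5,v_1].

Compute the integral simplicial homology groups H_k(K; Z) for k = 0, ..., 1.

Take the total order v_0 < v_1 < v_2 < v_3 < v_4 < v_5 < v_6 < v_7 < v_8 on the vertex set. Then K (dimension 1) consists of the simplices:

  0-simplices (9): [v_0], [v_1], [v_2], [v_3], [v_4], [v_5], [v_6], [v_7], [v_8]
  1-simplices (12): [v_0,v_1], [v_0,v_4], [v_1,v_2], [v_1,v_3], [v_1,v_4], [v_1,v_5], [v_1,v_6], [v_1,v_7], [v_1,v_8], [v_2,v_3], [v_5,v_8], [v_6,v_7]

so the chain groups are C_0 ≅ Z^9, C_1 ≅ Z^12.

∂_1: C_1 → C_0 maps an edge to its endpoints' difference, ∂[p,q] = q − p.
The 9×12 boundary matrix has rank 8 and Smith normal form diag(1,1,1,1,1,1,1,1).

Reading off H_k = ker ∂_k / im ∂_{k+1}:

  H_0: rank C_0 − rank ∂_1 = 9 − 8 = 1, and the invariant factors of ∂_1 are all 1, so H_0 = Z.
  H_1: rank ker ∂_1 − rank ∂_2 = (12 − 8) − 0 = 4, and there is no ∂_2, so H_1 = Z^4.

H_0 = Z,  H_1 = Z^4.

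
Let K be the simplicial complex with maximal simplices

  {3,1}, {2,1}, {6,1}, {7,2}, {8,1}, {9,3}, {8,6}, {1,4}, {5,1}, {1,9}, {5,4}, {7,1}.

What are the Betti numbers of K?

Order the vertices as 1 < 2 < 3 < 4 < 5 < 6 < 7 < 8 < 9. Listing each simplex with vertices in this order, K has dimension 1 with simplices:

  0-simplices (9): [1], [2], [3], [4], [5], [6], [7], [8], [9]
  1-simplices (12): [1,2], [1,3], [1,4], [1,5], [1,6], [1,7], [1,8], [1,9], [2,7], [3,9], [4,5], [6,8]

Hence C_0 ≅ Z^9, C_1 ≅ Z^12.

The boundary map ∂_1: C_1 → C_0 is given by ∂[p,q] = [q] − [p].
The 9×12 boundary matrix has rank 8 and Smith normal form diag(1,1,1,1,1,1,1,1).

Computing H_k = (kernel of ∂_k) / (image of ∂_{k+1}):

  H_0: rank C_0 − rank ∂_1 = 9 − 8 = 1, and the invariant factors of ∂_1 are all 1, so H_0 = Z.
  H_1: rank ker ∂_1 − rank ∂_2 = (12 − 8) − 0 = 4, and there is no ∂_2, so H_1 = Z^4.

As a check, the Euler characteristic is 9 − 12 = -3, which agrees with 1 − 4 = -3.
(K is a triangulation of a wedge of 4 circles.)

Hence the Betti numbers are b_0 = 1, b_1 = 4.

b_0 = 1, b_1 = 4.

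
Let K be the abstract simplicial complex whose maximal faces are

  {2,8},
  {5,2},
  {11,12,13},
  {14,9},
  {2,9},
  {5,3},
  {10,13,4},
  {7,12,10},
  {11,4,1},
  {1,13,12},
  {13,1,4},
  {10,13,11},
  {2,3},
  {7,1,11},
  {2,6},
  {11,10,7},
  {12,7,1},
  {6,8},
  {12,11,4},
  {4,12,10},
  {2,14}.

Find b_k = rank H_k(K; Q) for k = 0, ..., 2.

b_0 = 2, b_1 = 3, b_2 = 0.

K has 14 vertices, 27 edges, 12 triangles.
rank ∂_0 = 0, rank ∂_1 = 12 ⇒ b_0 = 14 − 0 − 12 = 2; all invariant factors of ∂_1 are 1 so no torsion. So H_0 = Z^2.
rank ∂_1 = 12, rank ∂_2 = 12 ⇒ b_1 = 27 − 12 − 12 = 3; ∂_2 has invariant factor(s) [2] giving torsion. So H_1 = Z^3 ⊕ Z/2.
rank ∂_2 = 12, rank ∂_3 = 0 ⇒ b_2 = 12 − 12 − 0 = 0. So H_2 = 0.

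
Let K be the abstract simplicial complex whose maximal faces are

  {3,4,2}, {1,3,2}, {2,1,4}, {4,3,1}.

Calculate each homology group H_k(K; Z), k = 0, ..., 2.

Take the total order 1 < 2 < 3 < 4 on the vertex set. Then K (dimension 2) consists of the simplices:

  0-simplices (4): [1], [2], [3], [4]
  1-simplices (6): [1,2], [1,3], [1,4], [2,3], [2,4], [3,4]
  2-simplices (4): [1,2,3], [1,2,4], [1,3,4], [2,3,4]

so the chain groups are C_0 ≅ Z^4, C_1 ≅ Z^6, C_2 ≅ Z^4.

∂_1: C_1 → C_0 is given by ∂[p,q] = [q] − [p]. For instance
  ∂[1,3] = [3] − [1].
As a 4×6 matrix over Z this has rank 3, with invariant factors (1,1,1).

The boundary map ∂_2: C_2 → C_1 sends each 2-simplex [p,q,r] to [q,r] − [p,r] + [p,q]. For instance
  ∂[1,2,4] = [2,4] − [1,4] + [1,2],
  ∂[1,2,3] = [2,3] − [1,3] + [1,2].
As a 6×4 matrix over Z this has rank 3, with invariant factors (1,1,1).

From H_k ≅ ker(∂_k) / im(∂_{k+1}) we obtain:

  H_0: rank C_0 − rank ∂_1 = 4 − 3 = 1, and the invariant factors of ∂_1 are all 1, so H_0 = Z.
  H_1: rank ker ∂_1 − rank ∂_2 = (6 − 3) − 3 = 0, and the invariant factors of ∂_2 are all 1, so H_1 = 0.
  H_2: rank ker ∂_2 − rank ∂_3 = (4 − 3) − 0 = 1, and there is no ∂_3, so H_2 = Z.

H_0 = Z,  H_1 = 0,  H_2 = Z.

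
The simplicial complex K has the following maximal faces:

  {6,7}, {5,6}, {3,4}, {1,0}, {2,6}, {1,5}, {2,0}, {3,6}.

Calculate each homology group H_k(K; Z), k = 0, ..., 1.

H_0 = Z,  H_1 = Z.

Take the total order 0 < 1 < 2 < 3 < 4 < 5 < 6 < 7 on the vertex set. Then K (dimension 1) consists of the simplices:

  0-simplices (8): [0], [1], [2], [3], [4], [5], [6], [7]
  1-simplices (8): [0,1], [0,2], [1,5], [2,6], [3,4], [3,6], [5,6], [6,7]

so the chain groups are C_0 ≅ Z^8, C_1 ≅ Z^8.

Boundary ∂_1: C_1 → C_0 is given by ∂[p,q] = [q] − [p].
The resulting 8×8 matrix has rank 7, and its Smith normal form has invariant factors (1,1,1,1,1,1,1).

Reading off H_k = ker ∂_k / im ∂_{k+1}:

  H_0: rank C_0 − rank ∂_1 = 8 − 7 = 1, and the invariant factors of ∂_1 are all 1, so H_0 = Z.
  H_1: rank ker ∂_1 − rank ∂_2 = (8 − 7) − 0 = 1, and there is no ∂_2, so H_1 = Z.

As a check, the Euler characteristic is 8 − 8 = 0, which agrees with 1 − 1 = 0.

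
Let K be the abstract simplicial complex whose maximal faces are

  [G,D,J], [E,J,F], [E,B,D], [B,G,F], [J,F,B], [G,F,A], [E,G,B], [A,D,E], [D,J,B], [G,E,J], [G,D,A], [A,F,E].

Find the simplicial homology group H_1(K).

H_1 = Z/2.

Take the total order A < B < D < E < F < G < J on the vertex set. Then K (dimension 2) consists of the simplices:

  0-simplices (7): A, B, D, E, F, G, J
  1-simplices (18): AD, AE, AF, AG, BD, BE, BF, BG, BJ, DE, DG, DJ, EF, EG, EJ, FG, FJ, GJ
  2-simplices (12): ADE, ADG, AEF, AFG, BDE, BDJ, BEG, BFG, BFJ, DGJ, EFJ, EGJ

so the chain groups are C_0 ≅ Z^7, C_1 ≅ Z^18, C_2 ≅ Z^12.

Boundary ∂_1: C_1 → C_0 is given by ∂[p,q] = [q] − [p]. For instance
  ∂AE = E − A.
As a 7×18 matrix over Z this has rank 6, with invariant factors (1,1,1,1,1,1).

Boundary ∂_2: C_2 → C_1 maps a triangle to the signed sum of its edges. For instance
  ∂DGJ = GJ − DJ + DG,
  ∂ADG = DG − AG + AD.
This gives a 18×12 integer matrix of rank 12; reducing to Smith normal form yields diagonal entries (1,1,1,1,1,1,1,1,1,1,1,2).

Computing H_k = (kernel of ∂_k) / (image of ∂_{k+1}):

  H_1: rank ker ∂_1 − rank ∂_2 = (18 − 6) − 12 = 0, and ∂_2 has invariant factor 2 > 1, so H_1 = Z/2.

(K is a triangulation of the real projective plane RP^2.)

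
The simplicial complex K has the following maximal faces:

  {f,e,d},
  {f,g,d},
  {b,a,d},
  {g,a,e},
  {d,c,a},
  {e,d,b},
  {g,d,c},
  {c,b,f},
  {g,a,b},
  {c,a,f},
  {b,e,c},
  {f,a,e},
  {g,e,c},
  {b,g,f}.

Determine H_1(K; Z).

H_1 ≅ Z^2.

Fix the vertex order a < b < c < d < e < f < g and write every simplex with vertices in increasing order. Then dim K = 2 and the simplices of K are:

  0-simplices (7): a, b, c, d, e, f, g
  1-simplices (21): ab, ac, ad, ae, af, ag, bc, bd, be, bf, bg, cd, ce, cf, cg, de, df, dg, ef, eg, fg
  2-simplices (14): abd, abg, acd, acf, aef, aeg, bce, bcf, bde, bfg, cdg, ceg, def, dfg

Hence C_0 ≅ Z^7, C_1 ≅ Z^21, C_2 ≅ Z^14.

∂_1: C_1 → C_0 is given by ∂[p,q] = [q] − [p]. For instance
  ∂ag = g − a.
The 7×21 boundary matrix has rank 6 and Smith normal form diag(1,1,1,1,1,1).

∂_2: C_2 → C_1 maps a triangle to the signed sum of its edges. For instance
  ∂abd = bd − ad + ab,
  ∂def = ef − df + de.
The resulting 21×14 matrix has rank 13, and its Smith normal form has invariant factors (1,1,1,1,1,1,1,1,1,1,1,1,1).

Reading off H_k = ker ∂_k / im ∂_{k+1}:

  H_1: rank ker ∂_1 − rank ∂_2 = (21 − 6) − 13 = 2, and the invariant factors of ∂_2 are all 1, so H_1 = Z^2.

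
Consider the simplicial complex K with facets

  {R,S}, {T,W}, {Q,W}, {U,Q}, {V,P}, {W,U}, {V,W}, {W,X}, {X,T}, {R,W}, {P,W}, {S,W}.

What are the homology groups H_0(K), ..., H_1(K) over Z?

Fix the vertex order P < Q < R < S < T < U < V < W < X and write every simplex with vertices in increasing order. Then dim K = 1 and the simplices of K are:

  0-simplices (9): P, Q, R, S, T, U, V, W, X
  1-simplices (12): PV, PW, QU, QW, RS, RW, SW, TW, TX, UW, VW, WX

giving chain groups C_0 ≅ Z^9, C_1 ≅ Z^12.

The boundary map ∂_1: C_1 → C_0 is given by ∂[p,q] = [q] − [p]. For instance
  ∂VW = W − V.
The 9×12 boundary matrix has rank 8 and Smith normal form diag(1,1,1,1,1,1,1,1).

From H_k ≅ ker(∂_k) / im(∂_{k+1}) we obtain:

  H_0: rank C_0 − rank ∂_1 = 9 − 8 = 1, and the invariant factors of ∂_1 are all 1, so H_0 ≅ Z.
  H_1: rank ker ∂_1 − rank ∂_2 = (12 − 8) − 0 = 4, and there is no ∂_2, so H_1 ≅ Z^4.

H_0 = Z,  H_1 = Z^4.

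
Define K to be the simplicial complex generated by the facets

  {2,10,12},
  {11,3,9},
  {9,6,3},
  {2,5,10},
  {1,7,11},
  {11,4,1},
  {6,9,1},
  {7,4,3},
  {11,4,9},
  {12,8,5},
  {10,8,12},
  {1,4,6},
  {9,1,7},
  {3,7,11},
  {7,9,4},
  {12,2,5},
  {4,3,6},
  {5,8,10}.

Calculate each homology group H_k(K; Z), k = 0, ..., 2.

K has 12 vertices, 27 edges, 18 triangles.
rank ∂_0 = 0, rank ∂_1 = 10 ⇒ b_0 = 12 − 0 − 10 = 2; all invariant factors of ∂_1 are 1 so no torsion. So H_0 = Z^2.
rank ∂_1 = 10, rank ∂_2 = 17 ⇒ b_1 = 27 − 10 − 17 = 0; ∂_2 has invariant factor(s) [2] giving torsion. So H_1 = Z/2.
rank ∂_2 = 17, rank ∂_3 = 0 ⇒ b_2 = 18 − 17 − 0 = 1. So H_2 = Z.

H_0 ≅ Z^2,  H_1 ≅ Z/2,  H_2 ≅ Z.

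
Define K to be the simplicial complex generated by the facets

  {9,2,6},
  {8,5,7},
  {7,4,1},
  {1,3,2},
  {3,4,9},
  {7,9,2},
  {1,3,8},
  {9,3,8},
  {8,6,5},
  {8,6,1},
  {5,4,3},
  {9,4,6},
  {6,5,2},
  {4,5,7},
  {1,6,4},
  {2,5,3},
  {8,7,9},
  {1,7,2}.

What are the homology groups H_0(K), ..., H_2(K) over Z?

Take the total order 1 < 2 < 3 < 4 < 5 < 6 < 7 < 8 < 9 on the vertex set. Then K (dimension 2) consists of the simplices:

  0-simplices (9): [1], [2], [3], [4], [5], [6], [7], [8], [9]
  1-simplices (27): (27 of them)
  2-simplices (18): [1,2,3], [1,2,7], [1,3,8], [1,4,6], [1,4,7], [1,6,8], [2,3,5], [2,5,6], [2,6,9], [2,7,9], [3,4,5], [3,4,9], [3,8,9], [4,5,7], [4,6,9], [5,6,8], [5,7,8], [7,8,9]

giving chain groups C_0 ≅ Z^9, C_1 ≅ Z^27, C_2 ≅ Z^18.

∂_1: C_1 → C_0 sends each edge [p,q] (with p < q) to q − p. For instance
  ∂[6,8] = [8] − [6].
As a 9×27 matrix over Z this has rank 8, with invariant factors (1,1,1,1,1,1,1,1).

The boundary map ∂_2: C_2 → C_1 maps a triangle to the signed sum of its edges. For instance
  ∂[3,4,9] = [4,9] − [3,9] + [3,4],
  ∂[7,8,9] = [8,9] − [7,9] + [7,8].
As a 27×18 matrix over Z this has rank 17, with invariant factors (1,1,1,1,1,1,1,1,1,1,1,1,1,1,1,1,1).

Now H_k = ker ∂_k / im ∂_{k+1}, so:

  H_0: rank C_0 − rank ∂_1 = 9 − 8 = 1, and the invariant factors of ∂_1 are all 1, so H_0 = Z.
  H_1: rank ker ∂_1 − rank ∂_2 = (27 − 8) − 17 = 2, and the invariant factors of ∂_2 are all 1, so H_1 = Z^2.
  H_2: rank ker ∂_2 − rank ∂_3 = (18 − 17) − 0 = 1, and there is no ∂_3, so H_2 = Z.

(K is a triangulation of the torus T^2.)

H_0 = Z,  H_1 = Z^2,  H_2 = Z.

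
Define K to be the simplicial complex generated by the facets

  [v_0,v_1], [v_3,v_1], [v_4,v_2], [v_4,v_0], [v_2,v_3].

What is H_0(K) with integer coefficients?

Order the vertices as v_0 < v_1 < v_2 < v_3 < v_4. Listing each simplex with vertices in this order, K has dimension 1 with simplices:

  0-simplices (5): [v_0], [v_1], [v_2], [v_3], [v_4]
  1-simplices (5): [v_0,v_1], [v_0,v_4], [v_1,v_3], [v_2,v_3], [v_2,v_4]

Hence C_0 ≅ Z^5, C_1 ≅ Z^5.

The boundary map ∂_1: C_1 → C_0 is given by ∂[p,q] = [q] − [p]. For instance
  ∂[v_2,v_4] = [v_4] − [v_2].
This gives a 5×5 integer matrix of rank 4; reducing to Smith normal form yields diagonal entries (1,1,1,1).

Now H_k = ker ∂_k / im ∂_{k+1}, so:

  H_0: rank C_0 − rank ∂_1 = 5 − 4 = 1, and the invariant factors of ∂_1 are all 1, so H_0 = Z.

H_0 ≅ Z.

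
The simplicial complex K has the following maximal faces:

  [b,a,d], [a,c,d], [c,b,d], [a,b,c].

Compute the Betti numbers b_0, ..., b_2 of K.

Fix the vertex order a < b < c < d and write every simplex with vertices in increasing order. Then dim K = 2 and the simplices of K are:

  0-simplices (4): a, b, c, d
  1-simplices (6): ab, ac, ad, bc, bd, cd
  2-simplices (4): abc, abd, acd, bcd

Hence C_0 ≅ Z^4, C_1 ≅ Z^6, C_2 ≅ Z^4.

The boundary map ∂_1: C_1 → C_0 is given by ∂[p,q] = [q] − [p]. For instance
  ∂ad = d − a.
The resulting 4×6 matrix has rank 3, and its Smith normal form has invariant factors (1,1,1).

The boundary map ∂_2: C_2 → C_1 acts by ∂[p,q,r] = [q,r] − [p,r] + [p,q]. For instance
  ∂acd = cd − ad + ac,
  ∂bcd = cd − bd + bc.
This gives a 6×4 integer matrix of rank 3; reducing to Smith normal form yields diagonal entries (1,1,1).

Now H_k = ker ∂_k / im ∂_{k+1}, so:

  H_0: rank C_0 − rank ∂_1 = 4 − 3 = 1, and the invariant factors of ∂_1 are all 1, so H_0 ≅ Z.
  H_1: rank ker ∂_1 − rank ∂_2 = (6 − 3) − 3 = 0, and the invariant factors of ∂_2 are all 1, so H_1 ≅ 0.
  H_2: rank ker ∂_2 − rank ∂_3 = (4 − 3) − 0 = 1, and there is no ∂_3, so H_2 ≅ Z.

Hence the Betti numbers are b_0 = 1, b_1 = 0, b_2 = 1.

b_0 = 1, b_1 = 0, b_2 = 1.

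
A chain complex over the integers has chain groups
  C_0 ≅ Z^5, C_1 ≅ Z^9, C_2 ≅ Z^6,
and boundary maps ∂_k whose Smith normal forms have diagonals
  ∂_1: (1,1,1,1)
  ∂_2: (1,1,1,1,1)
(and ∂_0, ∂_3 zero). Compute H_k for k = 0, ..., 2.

H_0 = Z,  H_1 = 0,  H_2 = Z.

H_0: b_0 = 5 − 0 − 4 = 1; torsion from ∂_1 factors > 1: none. So H_0 = Z.
H_1: b_1 = 9 − 4 − 5 = 0; torsion from ∂_2 factors > 1: none. So H_1 = 0.
H_2: b_2 = 6 − 5 − 0 = 1; torsion from ∂_3 factors > 1: none. So H_2 = Z.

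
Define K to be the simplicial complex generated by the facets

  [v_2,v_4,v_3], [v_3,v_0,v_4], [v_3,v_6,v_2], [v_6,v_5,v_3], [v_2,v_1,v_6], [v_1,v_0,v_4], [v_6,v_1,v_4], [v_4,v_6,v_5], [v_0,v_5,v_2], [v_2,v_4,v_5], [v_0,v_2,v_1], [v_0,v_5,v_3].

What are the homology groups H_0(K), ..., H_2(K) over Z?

H_0 ≅ Z,  H_1 ≅ Z/2Z,  H_2 = 0.

We work with the vertex ordering v_0 < v_1 < v_2 < v_3 < v_4 < v_5 < v_6. The simplices of K, each written with vertices in increasing order, are:

  0-simplices (7): [v_0], [v_1], [v_2], [v_3], [v_4], [v_5], [v_6]
  1-simplices (18): (18 of them)
  2-simplices (12): (12 of them)

Hence C_0 ≅ Z^7, C_1 ≅ Z^18, C_2 ≅ Z^12.

Boundary ∂_1: C_1 → C_0 sends each edge [p,q] (with p < q) to q − p. For instance
  ∂[v_5,v_6] = [v_6] − [v_5].
The 7×18 boundary matrix has rank 6 and Smith normal form diag(1,1,1,1,1,1).

∂_2: C_2 → C_1 maps a triangle to the signed sum of its edges. For instance
  ∂[v_1,v_2,v_6] = [v_2,v_6] − [v_1,v_6] + [v_1,v_2],
  ∂[v_4,v_5,v_6] = [v_5,v_6] − [v_4,v_6] + [v_4,v_5].
The resulting 18×12 matrix has rank 12, and its Smith normal form has invariant factors (1,1,1,1,1,1,1,1,1,1,1,2).

Now H_k = ker ∂_k / im ∂_{k+1}, so:

  H_0: rank C_0 − rank ∂_1 = 7 − 6 = 1, and the invariant factors of ∂_1 are all 1, so H_0 ≅ Z.
  H_1: rank ker ∂_1 − rank ∂_2 = (18 − 6) − 12 = 0, and ∂_2 has invariant factor 2 > 1, so H_1 ≅ Z/2Z.
  H_2: rank ker ∂_2 − rank ∂_3 = (12 − 12) − 0 = 0, and there is no ∂_3, so H_2 ≅ 0.

As a check, the Euler characteristic is 7 − 18 + 12 = 1, which agrees with 1 − 0 + 0 = 1.
(K is a triangulation of the real projective plane RP^2.)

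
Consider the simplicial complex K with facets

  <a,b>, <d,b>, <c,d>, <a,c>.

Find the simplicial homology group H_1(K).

K has 4 vertices, 4 edges.
rank ∂_1 = 3, rank ∂_2 = 0 ⇒ b_1 = 4 − 3 − 0 = 1. So H_1 ≅ Z.

H_1 = Z.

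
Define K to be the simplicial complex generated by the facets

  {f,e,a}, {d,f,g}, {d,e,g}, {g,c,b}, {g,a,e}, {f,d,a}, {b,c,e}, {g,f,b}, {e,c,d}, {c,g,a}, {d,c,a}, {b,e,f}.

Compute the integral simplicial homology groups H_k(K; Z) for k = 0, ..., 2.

Fix the vertex order a < b < c < d < e < f < g and write every simplex with vertices in increasing order. Then dim K = 2 and the simplices of K are:

  0-simplices (7): a, b, c, d, e, f, g
  1-simplices (18): ac, ad, ae, af, ag, bc, be, bf, bg, cd, ce, cg, de, df, dg, ef, eg, fg
  2-simplices (12): acd, acg, adf, aef, aeg, bce, bcg, bef, bfg, cde, deg, dfg

Hence C_0 ≅ Z^7, C_1 ≅ Z^18, C_2 ≅ Z^12.

∂_1: C_1 → C_0 is given by ∂[p,q] = [q] − [p]. For instance
  ∂bc = c − b.
As a 7×18 matrix over Z this has rank 6, with invariant factors (1,1,1,1,1,1).

∂_2: C_2 → C_1 sends each 2-simplex [p,q,r] to [q,r] − [p,r] + [p,q]. For instance
  ∂cde = de − ce + cd,
  ∂bef = ef − bf + be.
The 18×12 boundary matrix has rank 12 and Smith normal form diag(1,1,1,1,1,1,1,1,1,1,1,2).

From H_k ≅ ker(∂_k) / im(∂_{k+1}) we obtain:

  H_0: rank C_0 − rank ∂_1 = 7 − 6 = 1, and the invariant factors of ∂_1 are all 1, so H_0 ≅ Z.
  H_1: rank ker ∂_1 − rank ∂_2 = (18 − 6) − 12 = 0, and ∂_2 has invariant factor 2 > 1, so H_1 ≅ Z/2.
  H_2: rank ker ∂_2 − rank ∂_3 = (12 − 12) − 0 = 0, and there is no ∂_3, so H_2 ≅ 0.

As a check, the Euler characteristic is 7 − 18 + 12 = 1, which agrees with 1 − 0 + 0 = 1.

H_0 = Z,  H_1 = Z/2,  H_2 = 0.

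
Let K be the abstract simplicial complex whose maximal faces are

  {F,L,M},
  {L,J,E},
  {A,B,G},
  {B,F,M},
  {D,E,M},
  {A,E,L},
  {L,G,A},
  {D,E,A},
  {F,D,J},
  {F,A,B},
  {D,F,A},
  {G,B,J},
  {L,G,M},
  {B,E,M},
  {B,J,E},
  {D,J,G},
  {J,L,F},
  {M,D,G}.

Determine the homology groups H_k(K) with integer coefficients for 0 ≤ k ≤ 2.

H_0 ≅ Z,  H_1 ≅ Z^2,  H_2 ≅ Z.

We work with the vertex ordering A < B < D < E < F < G < J < L < M. The simplices of K, each written with vertices in increasing order, are:

  0-simplices (9): A, B, D, E, F, G, J, L, M
  1-simplices (27): AB, AD, AE, AF, AG, AL, BE, BF, BG, BJ, BM, DE, DF, DG, DJ, DM, EJ, EL, EM, FJ, FL, FM, GJ, GL, GM, JL, LM
  2-simplices (18): ABF, ABG, ADE, ADF, AEL, AGL, BEJ, BEM, BFM, BGJ, DEM, DFJ, DGJ, DGM, EJL, FJL, FLM, GLM

Hence C_0 ≅ Z^9, C_1 ≅ Z^27, C_2 ≅ Z^18.

The boundary map ∂_1: C_1 → C_0 maps an edge to its endpoints' difference, ∂[p,q] = q − p.
As a 9×27 matrix over Z this has rank 8, with invariant factors (1,1,1,1,1,1,1,1).

Boundary ∂_2: C_2 → C_1 sends each 2-simplex [p,q,r] to [q,r] − [p,r] + [p,q]. For instance
  ∂ABF = BF − AF + AB,
  ∂ABG = BG − AG + AB.
This gives a 27×18 integer matrix of rank 17; reducing to Smith normal form yields diagonal entries (1,1,1,1,1,1,1,1,1,1,1,1,1,1,1,1,1).

From H_k ≅ ker(∂_k) / im(∂_{k+1}) we obtain:

  H_0: rank C_0 − rank ∂_1 = 9 − 8 = 1, and the invariant factors of ∂_1 are all 1, so H_0 = Z.
  H_1: rank ker ∂_1 − rank ∂_2 = (27 − 8) − 17 = 2, and the invariant factors of ∂_2 are all 1, so H_1 = Z^2.
  H_2: rank ker ∂_2 − rank ∂_3 = (18 − 17) − 0 = 1, and there is no ∂_3, so H_2 = Z.

(K is a triangulation of the torus T^2.)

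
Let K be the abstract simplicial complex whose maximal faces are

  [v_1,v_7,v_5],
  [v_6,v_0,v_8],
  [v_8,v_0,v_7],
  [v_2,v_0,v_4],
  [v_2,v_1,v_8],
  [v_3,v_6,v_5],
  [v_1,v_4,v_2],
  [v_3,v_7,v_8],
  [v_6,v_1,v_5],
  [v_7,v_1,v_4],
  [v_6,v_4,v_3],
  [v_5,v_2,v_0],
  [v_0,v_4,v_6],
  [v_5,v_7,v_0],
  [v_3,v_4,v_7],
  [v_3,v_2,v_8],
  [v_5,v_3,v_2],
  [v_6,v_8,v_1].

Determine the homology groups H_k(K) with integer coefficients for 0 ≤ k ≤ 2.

Fix the vertex order v_0 < v_1 < v_2 < v_3 < v_4 < v_5 < v_6 < v_7 < v_8 and write every simplex with vertices in increasing order. Then dim K = 2 and the simplices of K are:

  0-simplices (9): [v_0], [v_1], [v_2], [v_3], [v_4], [v_5], [v_6], [v_7], [v_8]
  1-simplices (27): (27 of them)
  2-simplices (18): (18 of them)

giving chain groups C_0 ≅ Z^9, C_1 ≅ Z^27, C_2 ≅ Z^18.

The boundary map ∂_1: C_1 → C_0 maps an edge to its endpoints' difference, ∂[p,q] = q − p. For instance
  ∂[v_2,v_4] = [v_4] − [v_2].
This gives a 9×27 integer matrix of rank 8; reducing to Smith normal form yields diagonal entries (1,1,1,1,1,1,1,1).

∂_2: C_2 → C_1 sends each 2-simplex [p,q,r] to [q,r] − [p,r] + [p,q]. For instance
  ∂[v_1,v_6,v_8] = [v_6,v_8] − [v_1,v_8] + [v_1,v_6],
  ∂[v_2,v_3,v_8] = [v_3,v_8] − [v_2,v_8] + [v_2,v_3].
This gives a 27×18 integer matrix of rank 17; reducing to Smith normal form yields diagonal entries (1,1,1,1,1,1,1,1,1,1,1,1,1,1,1,1,1).

Reading off H_k = ker ∂_k / im ∂_{k+1}:

  H_0: rank C_0 − rank ∂_1 = 9 − 8 = 1, and the invariant factors of ∂_1 are all 1, so H_0 = Z.
  H_1: rank ker ∂_1 − rank ∂_2 = (27 − 8) − 17 = 2, and the invariant factors of ∂_2 are all 1, so H_1 = Z^2.
  H_2: rank ker ∂_2 − rank ∂_3 = (18 − 17) − 0 = 1, and there is no ∂_3, so H_2 = Z.

(K is a triangulation of the torus T^2.)

H_0 = Z,  H_1 = Z^2,  H_2 = Z.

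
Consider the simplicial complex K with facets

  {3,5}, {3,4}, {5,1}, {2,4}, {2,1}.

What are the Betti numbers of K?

b_0 = 1, b_1 = 1.

Take the total order 1 < 2 < 3 < 4 < 5 on the vertex set. Then K (dimension 1) consists of the simplices:

  0-simplices (5): [1], [2], [3], [4], [5]
  1-simplices (5): [1,2], [1,5], [2,4], [3,4], [3,5]

giving chain groups C_0 ≅ Z^5, C_1 ≅ Z^5.

The boundary map ∂_1: C_1 → C_0 is given by ∂[p,q] = [q] − [p].
The 5×5 boundary matrix has rank 4 and Smith normal form diag(1,1,1,1).

Now H_k = ker ∂_k / im ∂_{k+1}, so:

  H_0: rank C_0 − rank ∂_1 = 5 − 4 = 1, and the invariant factors of ∂_1 are all 1, so H_0 = Z.
  H_1: rank ker ∂_1 − rank ∂_2 = (5 − 4) − 0 = 1, and there is no ∂_2, so H_1 = Z.

As a check, the Euler characteristic is 5 − 5 = 0, which agrees with 1 − 1 = 0.
(K is a triangulation of the circle S^1.)

Hence the Betti numbers are b_0 = 1, b_1 = 1.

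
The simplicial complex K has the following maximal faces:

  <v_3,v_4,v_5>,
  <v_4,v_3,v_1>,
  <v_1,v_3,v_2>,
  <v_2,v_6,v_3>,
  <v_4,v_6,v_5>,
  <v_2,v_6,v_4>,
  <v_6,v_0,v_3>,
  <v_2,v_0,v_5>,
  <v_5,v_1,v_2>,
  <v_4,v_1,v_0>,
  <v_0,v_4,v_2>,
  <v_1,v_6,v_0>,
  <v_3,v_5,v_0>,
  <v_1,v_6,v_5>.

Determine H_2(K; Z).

Take the total order v_0 < v_1 < v_2 < v_3 < v_4 < v_5 < v_6 on the vertex set. Then K (dimension 2) consists of the simplices:

  0-simplices (7): [v_0], [v_1], [v_2], [v_3], [v_4], [v_5], [v_6]
  1-simplices (21): (21 of them)
  2-simplices (14): (14 of them)

so the chain groups are C_0 ≅ Z^7, C_1 ≅ Z^21, C_2 ≅ Z^14.

Boundary ∂_1: C_1 → C_0 maps an edge to its endpoints' difference, ∂[p,q] = q − p. For instance
  ∂[v_1,v_2] = [v_2] − [v_1].
The 7×21 boundary matrix has rank 6 and Smith normal form diag(1,1,1,1,1,1).

Boundary ∂_2: C_2 → C_1 acts by ∂[p,q,r] = [q,r] − [p,r] + [p,q]. For instance
  ∂[v_1,v_5,v_6] = [v_5,v_6] − [v_1,v_6] + [v_1,v_5],
  ∂[v_4,v_5,v_6] = [v_5,v_6] − [v_4,v_6] + [v_4,v_5].
This gives a 21×14 integer matrix of rank 13; reducing to Smith normal form yields diagonal entries (1,1,1,1,1,1,1,1,1,1,1,1,1).

Computing H_k = (kernel of ∂_k) / (image of ∂_{k+1}):

  H_2: rank ker ∂_2 − rank ∂_3 = (14 − 13) − 0 = 1, and there is no ∂_3, so H_2 ≅ Z.

H_2 ≅ Z.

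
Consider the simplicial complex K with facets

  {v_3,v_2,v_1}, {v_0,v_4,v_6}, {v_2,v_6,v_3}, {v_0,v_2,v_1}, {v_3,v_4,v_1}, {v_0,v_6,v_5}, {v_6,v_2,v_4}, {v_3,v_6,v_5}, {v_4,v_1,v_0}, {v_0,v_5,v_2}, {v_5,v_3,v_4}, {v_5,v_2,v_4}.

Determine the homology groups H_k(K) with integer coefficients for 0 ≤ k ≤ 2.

We work with the vertex ordering v_0 < v_1 < v_2 < v_3 < v_4 < v_5 < v_6. The simplices of K, each written with vertices in increasing order, are:

  0-simplices (7): [v_0], [v_1], [v_2], [v_3], [v_4], [v_5], [v_6]
  1-simplices (18): (18 of them)
  2-simplices (12): (12 of them)

so the chain groups are C_0 ≅ Z^7, C_1 ≅ Z^18, C_2 ≅ Z^12.

∂_1: C_1 → C_0 sends each edge [p,q] (with p < q) to q − p. For instance
  ∂[v_1,v_2] = [v_2] − [v_1].
As a 7×18 matrix over Z this has rank 6, with invariant factors (1,1,1,1,1,1).

Boundary ∂_2: C_2 → C_1 acts by ∂[p,q,r] = [q,r] − [p,r] + [p,q]. For instance
  ∂[v_3,v_5,v_6] = [v_5,v_6] − [v_3,v_6] + [v_3,v_5],
  ∂[v_0,v_1,v_4] = [v_1,v_4] − [v_0,v_4] + [v_0,v_1].
As a 18×12 matrix over Z this has rank 12, with invariant factors (1,1,1,1,1,1,1,1,1,1,1,2).

Computing H_k = (kernel of ∂_k) / (image of ∂_{k+1}):

  H_0: rank C_0 − rank ∂_1 = 7 − 6 = 1, and the invariant factors of ∂_1 are all 1, so H_0 ≅ Z.
  H_1: rank ker ∂_1 − rank ∂_2 = (18 − 6) − 12 = 0, and ∂_2 has invariant factor 2 > 1, so H_1 ≅ Z/2.
  H_2: rank ker ∂_2 − rank ∂_3 = (12 − 12) − 0 = 0, and there is no ∂_3, so H_2 ≅ 0.

H_0 = Z,  H_1 = Z/2,  H_2 = 0.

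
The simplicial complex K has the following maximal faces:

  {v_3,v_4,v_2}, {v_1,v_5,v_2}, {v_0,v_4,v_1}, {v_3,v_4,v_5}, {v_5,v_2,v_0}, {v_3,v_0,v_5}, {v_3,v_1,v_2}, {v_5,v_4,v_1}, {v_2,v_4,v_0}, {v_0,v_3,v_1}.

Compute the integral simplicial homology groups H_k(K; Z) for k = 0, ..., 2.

Fix the vertex order v_0 < v_1 < v_2 < v_3 < v_4 < v_5 and write every simplex with vertices in increasing order. Then dim K = 2 and the simplices of K are:

  0-simplices (6): [v_0], [v_1], [v_2], [v_3], [v_4], [v_5]
  1-simplices (15): (15 of them)
  2-simplices (10): [v_0,v_1,v_3], [v_0,v_1,v_4], [v_0,v_2,v_4], [v_0,v_2,v_5], [v_0,v_3,v_5], [v_1,v_2,v_3], [v_1,v_2,v_5], [v_1,v_4,v_5], [v_2,v_3,v_4], [v_3,v_4,v_5]

Hence C_0 ≅ Z^6, C_1 ≅ Z^15, C_2 ≅ Z^10.

Boundary ∂_1: C_1 → C_0 sends each edge [p,q] (with p < q) to q − p.
This gives a 6×15 integer matrix of rank 5; reducing to Smith normal form yields diagonal entries (1,1,1,1,1).

∂_2: C_2 → C_1 sends each 2-simplex [p,q,r] to [q,r] − [p,r] + [p,q]. For instance
  ∂[v_2,v_3,v_4] = [v_3,v_4] − [v_2,v_4] + [v_2,v_3],
  ∂[v_0,v_3,v_5] = [v_3,v_5] − [v_0,v_5] + [v_0,v_3].
The resulting 15×10 matrix has rank 10, and its Smith normal form has invariant factors (1,1,1,1,1,1,1,1,1,2).

Now H_k = ker ∂_k / im ∂_{k+1}, so:

  H_0: rank C_0 − rank ∂_1 = 6 − 5 = 1, and the invariant factors of ∂_1 are all 1, so H_0 ≅ Z.
  H_1: rank ker ∂_1 − rank ∂_2 = (15 − 5) − 10 = 0, and ∂_2 has invariant factor 2 > 1, so H_1 ≅ Z/2.
  H_2: rank ker ∂_2 − rank ∂_3 = (10 − 10) − 0 = 0, and there is no ∂_3, so H_2 ≅ 0.

As a check, the Euler characteristic is 6 − 15 + 10 = 1, which agrees with 1 − 0 + 0 = 1.
(K is a triangulation of the real projective plane RP^2.)

H_0 = Z,  H_1 = Z/2,  H_2 = 0.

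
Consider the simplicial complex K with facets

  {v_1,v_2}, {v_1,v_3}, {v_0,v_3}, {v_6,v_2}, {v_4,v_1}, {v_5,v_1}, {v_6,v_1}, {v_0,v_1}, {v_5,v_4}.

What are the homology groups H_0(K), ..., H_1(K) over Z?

H_0 ≅ Z,  H_1 ≅ Z^3.

Take the total order v_0 < v_1 < v_2 < v_3 < v_4 < v_5 < v_6 on the vertex set. Then K (dimension 1) consists of the simplices:

  0-simplices (7): [v_0], [v_1], [v_2], [v_3], [v_4], [v_5], [v_6]
  1-simplices (9): [v_0,v_1], [v_0,v_3], [v_1,v_2], [v_1,v_3], [v_1,v_4], [v_1,v_5], [v_1,v_6], [v_2,v_6], [v_4,v_5]

so the chain groups are C_0 ≅ Z^7, C_1 ≅ Z^9.

The boundary map ∂_1: C_1 → C_0 maps an edge to its endpoints' difference, ∂[p,q] = q − p.
The resulting 7×9 matrix has rank 6, and its Smith normal form has invariant factors (1,1,1,1,1,1).

From H_k ≅ ker(∂_k) / im(∂_{k+1}) we obtain:

  H_0: rank C_0 − rank ∂_1 = 7 − 6 = 1, and the invariant factors of ∂_1 are all 1, so H_0 ≅ Z.
  H_1: rank ker ∂_1 − rank ∂_2 = (9 − 6) − 0 = 3, and there is no ∂_2, so H_1 ≅ Z^3.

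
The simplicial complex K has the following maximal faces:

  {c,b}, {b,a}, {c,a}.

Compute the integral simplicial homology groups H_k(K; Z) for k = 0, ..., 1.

Order the vertices as a < b < c. Listing each simplex with vertices in this order, K has dimension 1 with simplices:

  0-simplices (3): a, b, c
  1-simplices (3): ab, ac, bc

giving chain groups C_0 ≅ Z^3, C_1 ≅ Z^3.

∂_1: C_1 → C_0 is given by ∂[p,q] = [q] − [p]. For instance
  ∂ac = c − a.
The 3×3 boundary matrix has rank 2 and Smith normal form diag(1,1).

Computing H_k = (kernel of ∂_k) / (image of ∂_{k+1}):

  H_0: rank C_0 − rank ∂_1 = 3 − 2 = 1, and the invariant factors of ∂_1 are all 1, so H_0 ≅ Z.
  H_1: rank ker ∂_1 − rank ∂_2 = (3 − 2) − 0 = 1, and there is no ∂_2, so H_1 ≅ Z.

As a check, the Euler characteristic is 3 − 3 = 0, which agrees with 1 − 1 = 0.
(K is a triangulation of the circle S^1.)

H_0 = Z,  H_1 = Z.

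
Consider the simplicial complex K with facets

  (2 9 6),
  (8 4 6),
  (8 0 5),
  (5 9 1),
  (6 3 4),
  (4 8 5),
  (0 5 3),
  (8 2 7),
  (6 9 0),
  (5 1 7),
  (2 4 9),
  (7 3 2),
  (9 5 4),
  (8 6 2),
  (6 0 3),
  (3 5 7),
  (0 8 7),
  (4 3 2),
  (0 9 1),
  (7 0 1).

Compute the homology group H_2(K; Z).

Take the total order 0 < 1 < 2 < 3 < 4 < 5 < 6 < 7 < 8 < 9 on the vertex set. Then K (dimension 2) consists of the simplices:

  0-simplices (10): [0], [1], [2], [3], [4], [5], [6], [7], [8], [9]
  1-simplices (30): (30 of them)
  2-simplices (20): (20 of them)

giving chain groups C_0 ≅ Z^10, C_1 ≅ Z^30, C_2 ≅ Z^20.

∂_1: C_1 → C_0 maps an edge to its endpoints' difference, ∂[p,q] = q − p. For instance
  ∂[2,7] = [7] − [2].
The 10×30 boundary matrix has rank 9 and Smith normal form diag(1,1,1,1,1,1,1,1,1).

The boundary map ∂_2: C_2 → C_1 maps a triangle to the signed sum of its edges. For instance
  ∂[1,5,7] = [5,7] − [1,7] + [1,5],
  ∂[0,3,6] = [3,6] − [0,6] + [0,3].
This gives a 30×20 integer matrix of rank 20; reducing to Smith normal form yields diagonal entries (1,1,1,1,1,1,1,1,1,1,1,1,1,1,1,1,1,1,1,2).

From H_k ≅ ker(∂_k) / im(∂_{k+1}) we obtain:

  H_2: rank ker ∂_2 − rank ∂_3 = (20 − 20) − 0 = 0, and there is no ∂_3, so H_2 ≅ 0.

H_2 ≅ 0.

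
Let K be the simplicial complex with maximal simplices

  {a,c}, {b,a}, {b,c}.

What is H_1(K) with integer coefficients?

H_1 ≅ Z.

We work with the vertex ordering a < b < c. The simplices of K, each written with vertices in increasing order, are:

  0-simplices (3): a, b, c
  1-simplices (3): ab, ac, bc

Hence C_0 ≅ Z^3, C_1 ≅ Z^3.

∂_1: C_1 → C_0 sends each edge [p,q] (with p < q) to q − p.
The resulting 3×3 matrix has rank 2, and its Smith normal form has invariant factors (1,1).

From H_k ≅ ker(∂_k) / im(∂_{k+1}) we obtain:

  H_1: rank ker ∂_1 − rank ∂_2 = (3 − 2) − 0 = 1, and there is no ∂_2, so H_1 = Z.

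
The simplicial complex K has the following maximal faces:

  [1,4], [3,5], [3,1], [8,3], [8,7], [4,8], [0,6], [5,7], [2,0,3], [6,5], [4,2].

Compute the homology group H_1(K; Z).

H_1 ≅ Z^4.

K has 9 vertices, 13 edges, 1 triangle.
rank ∂_1 = 8, rank ∂_2 = 1 ⇒ b_1 = 13 − 8 − 1 = 4; all invariant factors of ∂_2 are 1 so no torsion. So H_1 = Z^4.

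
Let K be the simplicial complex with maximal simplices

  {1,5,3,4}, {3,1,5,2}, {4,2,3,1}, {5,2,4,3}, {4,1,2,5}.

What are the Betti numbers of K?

b_0 = 1, b_1 = 0, b_2 = 0, b_3 = 1.

Take the total order 1 < 2 < 3 < 4 < 5 on the vertex set. Then K (dimension 3) consists of the simplices:

  0-simplices (5): [1], [2], [3], [4], [5]
  1-simplices (10): [1,2], [1,3], [1,4], [1,5], [2,3], [2,4], [2,5], [3,4], [3,5], [4,5]
  2-simplices (10): [1,2,3], [1,2,4], [1,2,5], [1,3,4], [1,3,5], [1,4,5], [2,3,4], [2,3,5], [2,4,5], [3,4,5]
  3-simplices (5): [1,2,3,4], [1,2,3,5], [1,2,4,5], [1,3,4,5], [2,3,4,5]

Hence C_0 ≅ Z^5, C_1 ≅ Z^10, C_2 ≅ Z^10, C_3 ≅ Z^5.

The boundary map ∂_1: C_1 → C_0 sends each edge [p,q] (with p < q) to q − p. For instance
  ∂[2,5] = [5] − [2].
This gives a 5×10 integer matrix of rank 4; reducing to Smith normal form yields diagonal entries (1,1,1,1).

The boundary map ∂_2: C_2 → C_1 sends each 2-simplex [p,q,r] to [q,r] − [p,r] + [p,q]. For instance
  ∂[1,4,5] = [4,5] − [1,5] + [1,4],
  ∂[1,2,3] = [2,3] − [1,3] + [1,2].
As a 10×10 matrix over Z this has rank 6, with invariant factors (1,1,1,1,1,1).

Boundary ∂_3: C_3 → C_2 sends each 3-simplex σ to the alternating sum Σ_i (−1)^i (σ with its i-th vertex removed). For instance
  ∂[2,3,4,5] = [3,4,5] − [2,4,5] + [2,3,5] − [2,3,4],
  ∂[1,2,3,4] = [2,3,4] − [1,3,4] + [1,2,4] − [1,2,3].
This gives a 10×5 integer matrix of rank 4; reducing to Smith normal form yields diagonal entries (1,1,1,1).

From H_k ≅ ker(∂_k) / im(∂_{k+1}) we obtain:

  H_0: rank C_0 − rank ∂_1 = 5 − 4 = 1, and the invariant factors of ∂_1 are all 1, so H_0 = Z.
  H_1: rank ker ∂_1 − rank ∂_2 = (10 − 4) − 6 = 0, and the invariant factors of ∂_2 are all 1, so H_1 = 0.
  H_2: rank ker ∂_2 − rank ∂_3 = (10 − 6) − 4 = 0, and the invariant factors of ∂_3 are all 1, so H_2 = 0.
  H_3: rank ker ∂_3 − rank ∂_4 = (5 − 4) − 0 = 1, and there is no ∂_4, so H_3 = Z.

(K is a triangulation of the 3-sphere S^3.)

Hence the Betti numbers are b_0 = 1, b_1 = 0, b_2 = 0, b_3 = 1.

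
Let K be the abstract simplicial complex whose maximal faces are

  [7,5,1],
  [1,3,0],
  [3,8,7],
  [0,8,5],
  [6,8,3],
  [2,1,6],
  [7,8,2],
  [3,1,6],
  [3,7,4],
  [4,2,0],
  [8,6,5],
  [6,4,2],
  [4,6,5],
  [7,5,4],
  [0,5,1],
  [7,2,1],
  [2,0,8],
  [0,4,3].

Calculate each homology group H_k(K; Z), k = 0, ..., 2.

We work with the vertex ordering 0 < 1 < 2 < 3 < 4 < 5 < 6 < 7 < 8. The simplices of K, each written with vertices in increasing order, are:

  0-simplices (9): [0], [1], [2], [3], [4], [5], [6], [7], [8]
  1-simplices (27): (27 of them)
  2-simplices (18): [0,1,3], [0,1,5], [0,2,4], [0,2,8], [0,3,4], [0,5,8], [1,2,6], [1,2,7], [1,3,6], [1,5,7], [2,4,6], [2,7,8], [3,4,7], [3,6,8], [3,7,8], [4,5,6], [4,5,7], [5,6,8]

so the chain groups are C_0 ≅ Z^9, C_1 ≅ Z^27, C_2 ≅ Z^18.

Boundary ∂_1: C_1 → C_0 sends each edge [p,q] (with p < q) to q − p. For instance
  ∂[1,3] = [3] − [1].
The 9×27 boundary matrix has rank 8 and Smith normal form diag(1,1,1,1,1,1,1,1).

∂_2: C_2 → C_1 maps a triangle to the signed sum of its edges. For instance
  ∂[1,2,6] = [2,6] − [1,6] + [1,2],
  ∂[5,6,8] = [6,8] − [5,8] + [5,6].
The 27×18 boundary matrix has rank 17 and Smith normal form diag(1,1,1,1,1,1,1,1,1,1,1,1,1,1,1,1,1).

Reading off H_k = ker ∂_k / im ∂_{k+1}:

  H_0: rank C_0 − rank ∂_1 = 9 − 8 = 1, and the invariant factors of ∂_1 are all 1, so H_0 ≅ Z.
  H_1: rank ker ∂_1 − rank ∂_2 = (27 − 8) − 17 = 2, and the invariant factors of ∂_2 are all 1, so H_1 ≅ Z^2.
  H_2: rank ker ∂_2 − rank ∂_3 = (18 − 17) − 0 = 1, and there is no ∂_3, so H_2 ≅ Z.

(K is a triangulation of the torus T^2.)

H_0 ≅ Z,  H_1 ≅ Z^2,  H_2 ≅ Z.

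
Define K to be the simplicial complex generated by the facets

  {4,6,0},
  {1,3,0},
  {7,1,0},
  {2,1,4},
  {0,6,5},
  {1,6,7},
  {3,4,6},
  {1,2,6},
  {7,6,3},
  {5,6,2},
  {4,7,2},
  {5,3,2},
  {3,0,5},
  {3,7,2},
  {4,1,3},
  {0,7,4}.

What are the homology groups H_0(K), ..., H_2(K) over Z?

H_0 = Z,  H_1 = Z^2,  H_2 = Z.

Take the total order 0 < 1 < 2 < 3 < 4 < 5 < 6 < 7 on the vertex set. Then K (dimension 2) consists of the simplices:

  0-simplices (8): [0], [1], [2], [3], [4], [5], [6], [7]
  1-simplices (24): (24 of them)
  2-simplices (16): [0,1,3], [0,1,7], [0,3,5], [0,4,6], [0,4,7], [0,5,6], [1,2,4], [1,2,6], [1,3,4], [1,6,7], [2,3,5], [2,3,7], [2,4,7], [2,5,6], [3,4,6], [3,6,7]

so the chain groups are C_0 ≅ Z^8, C_1 ≅ Z^24, C_2 ≅ Z^16.

The boundary map ∂_1: C_1 → C_0 maps an edge to its endpoints' difference, ∂[p,q] = q − p. For instance
  ∂[1,6] = [6] − [1].
The resulting 8×24 matrix has rank 7, and its Smith normal form has invariant factors (1,1,1,1,1,1,1).

∂_2: C_2 → C_1 maps a triangle to the signed sum of its edges. For instance
  ∂[0,1,3] = [1,3] − [0,3] + [0,1],
  ∂[3,4,6] = [4,6] − [3,6] + [3,4].
The resulting 24×16 matrix has rank 15, and its Smith normal form has invariant factors (1,1,1,1,1,1,1,1,1,1,1,1,1,1,1).

Now H_k = ker ∂_k / im ∂_{k+1}, so:

  H_0: rank C_0 − rank ∂_1 = 8 − 7 = 1, and the invariant factors of ∂_1 are all 1, so H_0 ≅ Z.
  H_1: rank ker ∂_1 − rank ∂_2 = (24 − 7) − 15 = 2, and the invariant factors of ∂_2 are all 1, so H_1 ≅ Z^2.
  H_2: rank ker ∂_2 − rank ∂_3 = (16 − 15) − 0 = 1, and there is no ∂_3, so H_2 ≅ Z.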